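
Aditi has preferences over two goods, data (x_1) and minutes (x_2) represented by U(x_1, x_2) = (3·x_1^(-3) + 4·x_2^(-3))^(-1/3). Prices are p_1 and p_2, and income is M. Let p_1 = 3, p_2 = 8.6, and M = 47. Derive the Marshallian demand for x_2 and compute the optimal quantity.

x_2* = 3.8422

From the CES first-order condition, (3/4)·(x_2/x_1)^(4) = p_1/p_2.
Solve for the ratio: x_2/x_1 = [(4/3)·p_1/p_2]^(0.25).
Substitute x_2 = (x_2/x_1)·x_1 into the budget: x_1* = M/(p_1 + p_2·(x_2/x_1)).
Numerically x_2/x_1 = 0.825829, so x_1* = 47/(3 + 8.6·0.825829) = 4.6525 and x_2* = 0.825829·4.6525 = 3.8422.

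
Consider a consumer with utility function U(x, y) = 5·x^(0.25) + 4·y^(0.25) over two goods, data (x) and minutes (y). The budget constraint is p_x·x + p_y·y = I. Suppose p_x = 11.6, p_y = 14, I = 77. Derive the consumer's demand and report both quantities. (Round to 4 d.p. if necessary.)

MRS = MU_x/MU_y = (5/4)·(y/x)^(0.75). Set equal to p_x/p_y.
Hence y/x = ((4/5)·p_x/p_y)^(1/(0.75)), i.e. raised to the 4/3 power.
With the ratio pinned down, the budget gives x* = I/(p_x + p_y·(y/x)) and y* = (y/x)·x*.
Numerically y/x = 0.577954, so x* = 77/(11.6 + 14·0.577954) = 3.9103 and y* = 0.577954·3.9103 = 2.26.

x* = 3.9103, y* = 2.26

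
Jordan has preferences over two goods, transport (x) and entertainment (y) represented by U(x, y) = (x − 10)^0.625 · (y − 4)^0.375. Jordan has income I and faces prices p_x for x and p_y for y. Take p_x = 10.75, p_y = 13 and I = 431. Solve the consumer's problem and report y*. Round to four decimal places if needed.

This is Cobb-Douglas in (x−10, y−4): tangency gives 0.625·p_y·(y−4) = 0.375·p_x·(x−10).
Substituting into the budget: x* = 10 + 0.625·(I − 10·p_x − 4·p_y)/p_x, and y* = 4 + 0.375·(…)/p_y.
Discretionary income = 431 − 10·10.75 − 4·13 = 271.5; y* = 4 + 0.375·271.5/13 = 11.8317.

y* = 11.8317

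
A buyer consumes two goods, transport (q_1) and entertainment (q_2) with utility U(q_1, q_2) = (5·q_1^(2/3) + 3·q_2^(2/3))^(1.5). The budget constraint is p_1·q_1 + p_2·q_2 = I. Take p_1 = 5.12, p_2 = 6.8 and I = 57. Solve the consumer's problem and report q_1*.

MU_q_1 ∝ 5·q_1^(-1/3), MU_q_2 ∝ 3·q_2^(-1/3), so MRS = (5/3)·(q_2/q_1)^(1/3) = p_1/p_2.
Solve for the ratio: q_2/q_1 = [(3/5)·p_1/p_2]^(3).
With the ratio pinned down, the budget gives q_1* = I/(p_1 + p_2·(q_2/q_1)) and q_2* = (q_2/q_1)·q_1*.
Numerically q_2/q_1 = 0.092201, so q_1* = 57/(5.12 + 6.8·0.092201) = 9.9183.

q_1* = 9.9183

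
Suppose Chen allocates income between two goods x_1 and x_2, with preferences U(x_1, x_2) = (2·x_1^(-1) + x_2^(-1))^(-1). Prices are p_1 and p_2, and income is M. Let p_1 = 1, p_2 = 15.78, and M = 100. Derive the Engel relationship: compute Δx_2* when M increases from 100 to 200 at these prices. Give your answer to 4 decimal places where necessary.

With the ratio pinned down, the budget gives x_1* = M/(p_1 + p_2·(x_2/x_1)) and x_2* = (x_2/x_1)·x_1*.
Numerically x_2/x_1 = 0.178005, so x_1* = 100/(1 + 15.78·0.178005) = 26.2542 and x_2* = 0.178005·26.2542 = 4.6734.
At M' = 200: x_2* = 9.3467. Change: 9.3467 − 4.6734 = 4.6734.

Δx_2* = 4.6734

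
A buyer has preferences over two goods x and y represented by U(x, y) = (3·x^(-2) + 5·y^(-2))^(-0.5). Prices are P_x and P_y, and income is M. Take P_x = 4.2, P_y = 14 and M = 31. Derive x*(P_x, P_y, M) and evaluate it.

x* = 2.0246

Substitute y = (y/x)·x into the budget: x* = M/(P_x + P_y·(y/x)).
Numerically y/x = 0.793701, so x* = 31/(4.2 + 14·0.793701) = 2.0246.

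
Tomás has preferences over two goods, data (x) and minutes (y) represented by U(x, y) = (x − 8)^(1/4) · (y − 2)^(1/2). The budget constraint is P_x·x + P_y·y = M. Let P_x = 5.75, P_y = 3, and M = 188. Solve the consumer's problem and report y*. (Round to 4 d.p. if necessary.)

y* = 32.2222

MRS = (1/2)·(y−2)/(x−8). Tangency with P_x/P_y gives y−2 = 2·(P_x/P_y)·(x−8).
After buying the subsistence bundle (8, 2), a share 1/3 of the remaining income goes to x: x* = 8 + 1/3·(M − 8P_x − 2P_y)/P_x.
Discretionary income = 188 − 8·5.75 − 2·3 = 136; y* = 2 + 2/3·136/3 = 32.2222.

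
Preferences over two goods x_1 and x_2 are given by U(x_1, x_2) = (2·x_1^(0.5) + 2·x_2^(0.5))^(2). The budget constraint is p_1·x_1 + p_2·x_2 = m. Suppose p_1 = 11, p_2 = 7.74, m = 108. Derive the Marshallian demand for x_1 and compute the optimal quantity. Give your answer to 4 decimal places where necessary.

MU_x_1 ∝ 2·x_1^(-0.5), MU_x_2 ∝ 2·x_2^(-0.5), so MRS = (x_2/x_1)^(0.5) = p_1/p_2.
Solve for the ratio: x_2/x_1 = [p_1/p_2]^(2).
With the ratio pinned down, the budget gives x_1* = m/(p_1 + p_2·(x_2/x_1)) and x_2* = (x_2/x_1)·x_1*.
Numerically x_2/x_1 = 2.019777, so x_1* = 108/(11 + 7.74·2.019777) = 4.0551.

x_1* = 4.0551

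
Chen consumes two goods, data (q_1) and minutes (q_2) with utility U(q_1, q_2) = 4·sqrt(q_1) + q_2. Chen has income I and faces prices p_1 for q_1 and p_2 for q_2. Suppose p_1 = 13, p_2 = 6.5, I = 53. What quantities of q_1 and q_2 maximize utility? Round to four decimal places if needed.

Set MRS = p_1/p_2: 2·q_1^(−1/2) = p_1/p_2.
Solve: √q_1 = 2·p_2/p_1, so q_1*(p_1,p_2) = (2·p_2/p_1)², and q_2* = (I − p_1·q_1*)/p_2.
Plugging in: q_1* = (2·6.5/13)² = 1, q_2* = 6.1538.

q_1* = 1, q_2* = 6.1538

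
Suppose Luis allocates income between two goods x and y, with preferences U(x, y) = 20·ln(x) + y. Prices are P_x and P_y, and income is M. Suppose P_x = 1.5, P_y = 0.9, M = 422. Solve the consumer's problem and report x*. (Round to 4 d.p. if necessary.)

Set MRS = P_x/P_y: (20/x)/1 = P_x/P_y.
So x*(P_x,P_y) = 20·P_y/P_x, independent of income; and y* = (M − 20·P_y)/P_y.
At the given prices: x* = 20·0.9/1.5 = 12.

x* = 12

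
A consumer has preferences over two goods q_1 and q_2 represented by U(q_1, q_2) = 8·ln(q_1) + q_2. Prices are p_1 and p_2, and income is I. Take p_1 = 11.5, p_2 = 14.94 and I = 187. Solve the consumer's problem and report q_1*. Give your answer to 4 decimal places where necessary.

q_1* = 10.393

MU_q_1 = 8/q_1, MU_q_2 = 1. Tangency: 8/q_1 = p_1/p_2.
So q_1*(p_1,p_2) = 8·p_2/p_1, independent of income; and q_2* = (I − 8·p_2)/p_2.
At the given prices: q_1* = 8·14.94/11.5 = 10.393.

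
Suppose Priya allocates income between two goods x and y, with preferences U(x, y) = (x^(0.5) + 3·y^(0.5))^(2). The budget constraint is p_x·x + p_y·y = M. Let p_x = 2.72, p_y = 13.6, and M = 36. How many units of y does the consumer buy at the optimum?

y* = 1.7017

From the CES first-order condition, (1/3)·(y/x)^(0.5) = p_x/p_y.
Hence y/x = (3·p_x/p_y)^(1/(0.5)), i.e. raised to the 2 power.
Substitute y = (y/x)·x into the budget: x* = M/(p_x + p_y·(y/x)).
Numerically y/x = 0.36, so x* = 36/(2.72 + 13.6·0.36) = 4.7269 and y* = 0.36·4.7269 = 1.7017.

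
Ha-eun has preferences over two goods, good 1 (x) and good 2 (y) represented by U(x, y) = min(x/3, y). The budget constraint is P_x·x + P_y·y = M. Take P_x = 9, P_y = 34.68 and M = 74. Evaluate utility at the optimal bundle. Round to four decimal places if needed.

With perfect complements, no substitution: consume in ratio x:y = 3:1.
Budget: P_x·x + P_y·(1/3)·x = M, so (3·P_x + P_y)·x = 3·M.
Demand: x*(P_x,P_y,M) = 3·M/(3·P_x + P_y), y* = M/(3·P_x + P_y).
Here 3·9 + 34.68 = 61.68, giving x* = 3.5992 and y* = 1.1997.
Utility at the optimum: U(3.5992, 1.1997) = 1.1997.

V = 1.1997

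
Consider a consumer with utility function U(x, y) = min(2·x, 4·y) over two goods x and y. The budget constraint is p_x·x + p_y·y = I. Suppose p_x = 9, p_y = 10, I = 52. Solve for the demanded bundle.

With perfect complements, no substitution: consume in ratio x:y = 4:2.
Budget: p_x·x + p_y·(1/2)·x = I, so (4·p_x + 2·p_y)·x = 4·I.
Demand: x*(p_x,p_y,I) = 4·I/(4·p_x + 2·p_y), y* = 2·I/(4·p_x + 2·p_y).
Here 4·9 + 2·10 = 56, giving x* = 3.7143 and y* = 1.8571.

x* = 3.7143, y* = 1.8571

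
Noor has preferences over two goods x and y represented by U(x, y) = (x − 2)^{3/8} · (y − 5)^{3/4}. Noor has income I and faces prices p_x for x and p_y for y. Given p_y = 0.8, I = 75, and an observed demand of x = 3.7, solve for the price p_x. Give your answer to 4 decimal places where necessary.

p_x = 10

Let x' = x−2, y' = y−5. MRS = (1/2)·y'/x' = p_x/p_y.
After buying the subsistence bundle (2, 5), a share 1/3 of the remaining income goes to x: x* = 2 + 1/3·(I − 2p_x − 5p_y)/p_x.
Set x* = 3.7 in the demand function and solve for p_x: p_x = 10.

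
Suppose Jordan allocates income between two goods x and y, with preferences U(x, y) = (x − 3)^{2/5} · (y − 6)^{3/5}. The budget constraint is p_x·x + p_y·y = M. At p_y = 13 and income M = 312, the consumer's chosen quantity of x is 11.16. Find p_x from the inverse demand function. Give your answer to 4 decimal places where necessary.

Let x' = x−3, y' = y−6. MRS = (2/3)·y'/x' = p_x/p_y.
After buying the subsistence bundle (3, 6), a share 0.4 of the remaining income goes to x: x* = 3 + 0.4·(M − 3p_x − 6p_y)/p_x.
Set x* = 11.16 in the demand function and solve for p_x: p_x = 10.

p_x = 10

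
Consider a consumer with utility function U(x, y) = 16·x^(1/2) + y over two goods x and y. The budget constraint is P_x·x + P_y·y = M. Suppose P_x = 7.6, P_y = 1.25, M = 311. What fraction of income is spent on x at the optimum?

Plugging in: x* = (8·1.25/7.6)² = 1.7313, y* = 238.2737.
Expenditure on x: 7.6·1.7313 = 13.1579; share = 0.0423.

share on x = 0.0423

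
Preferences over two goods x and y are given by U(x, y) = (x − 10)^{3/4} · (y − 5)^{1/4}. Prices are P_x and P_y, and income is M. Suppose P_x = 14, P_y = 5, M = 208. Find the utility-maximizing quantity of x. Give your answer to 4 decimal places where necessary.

This is Cobb-Douglas in (x−10, y−5): tangency gives 0.75·P_y·(y−5) = 0.25·P_x·(x−10).
Substituting into the budget: x* = 10 + 0.75·(M − 10·P_x − 5·P_y)/P_x, and y* = 5 + 0.25·(…)/P_y.
Discretionary income = 208 − 10·14 − 5·5 = 43; x* = 10 + 0.75·43/14 = 12.3036.

x* = 12.3036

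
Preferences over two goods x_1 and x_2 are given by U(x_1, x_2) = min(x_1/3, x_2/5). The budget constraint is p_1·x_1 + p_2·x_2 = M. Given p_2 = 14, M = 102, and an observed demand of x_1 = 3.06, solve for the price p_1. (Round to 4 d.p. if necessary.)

p_1 = 10

With perfect complements, no substitution: consume in ratio x_1:x_2 = 3:5.
Budget: p_1·x_1 + p_2·(5/3)·x_1 = M, so (3·p_1 + 5·p_2)·x_1 = 3·M.
Demand: x_1*(p_1,p_2,M) = 3·M/(3·p_1 + 5·p_2), x_2* = 5·M/(3·p_1 + 5·p_2).
Set x_1* = 3.06 in the demand function and solve for p_1: p_1 = 10.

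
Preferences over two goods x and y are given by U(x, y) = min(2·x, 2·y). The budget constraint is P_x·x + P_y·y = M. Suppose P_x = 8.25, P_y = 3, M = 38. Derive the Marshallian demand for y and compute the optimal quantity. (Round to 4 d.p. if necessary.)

Leontief preferences: the optimum is at the kink where x/2 = y/2, i.e. y = x.
Budget: P_x·x + P_y·x = M, so (2·P_x + 2·P_y)·x = 2·M.
Demand: x*(P_x,P_y,M) = 2·M/(2·P_x + 2·P_y), y* = 2·M/(2·P_x + 2·P_y).
Here 2·8.25 + 2·3 = 22.5, giving y* = 3.3778.

y* = 3.3778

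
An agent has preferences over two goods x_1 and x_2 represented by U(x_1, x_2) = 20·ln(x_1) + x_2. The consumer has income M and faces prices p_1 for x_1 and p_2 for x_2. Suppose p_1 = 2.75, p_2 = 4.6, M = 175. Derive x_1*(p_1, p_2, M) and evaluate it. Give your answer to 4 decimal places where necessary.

MU_x_1 = 20/x_1, MU_x_2 = 1. Tangency: 20/x_1 = p_1/p_2.
So x_1*(p_1,p_2) = 20·p_2/p_1, independent of income; and x_2* = (M − 20·p_2)/p_2.
At the given prices: x_1* = 20·4.6/2.75 = 33.4545.

x_1* = 33.4545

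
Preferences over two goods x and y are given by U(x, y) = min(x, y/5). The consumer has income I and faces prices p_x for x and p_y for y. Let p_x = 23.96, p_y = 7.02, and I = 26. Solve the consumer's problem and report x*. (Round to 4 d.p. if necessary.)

With perfect complements, no substitution: consume in ratio x:y = 1:5.
Budget: p_x·x + p_y·5·x = I, so (p_x + 5·p_y)·x = I.
Demand: x*(p_x,p_y,I) = I/(p_x + 5·p_y), y* = 5·I/(p_x + 5·p_y).
Here 23.96 + 5·7.02 = 59.06, giving x* = 0.4402.

x* = 0.4402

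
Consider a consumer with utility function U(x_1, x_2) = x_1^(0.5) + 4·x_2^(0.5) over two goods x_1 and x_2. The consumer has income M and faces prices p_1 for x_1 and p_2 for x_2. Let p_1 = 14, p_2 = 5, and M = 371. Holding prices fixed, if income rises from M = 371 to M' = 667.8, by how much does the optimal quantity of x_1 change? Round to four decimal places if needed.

Δx_1* = 0.4629

MU_x_1 ∝ x_1^(-0.5), MU_x_2 ∝ 4·x_2^(-0.5), so MRS = (1/4)·(x_2/x_1)^(0.5) = p_1/p_2.
Hence x_2/x_1 = (4·p_1/p_2)^(1/(0.5)), i.e. raised to the 2 power.
With the ratio pinned down, the budget gives x_1* = M/(p_1 + p_2·(x_2/x_1)) and x_2* = (x_2/x_1)·x_1*.
Numerically x_2/x_1 = 125.44, so x_1* = 371/(14 + 5·125.44) = 0.5786.
At M' = 667.8: x_1* = 1.0415. Change: 1.0415 − 0.5786 = 0.4629.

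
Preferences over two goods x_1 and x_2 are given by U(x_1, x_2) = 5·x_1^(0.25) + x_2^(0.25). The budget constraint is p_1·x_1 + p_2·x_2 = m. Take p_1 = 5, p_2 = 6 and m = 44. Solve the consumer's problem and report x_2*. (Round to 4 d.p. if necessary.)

x_2* = 0.7271

Substitute x_2 = (x_2/x_1)·x_1 into the budget: x_1* = m/(p_1 + p_2·(x_2/x_1)).
Numerically x_2/x_1 = 0.09172, so x_1* = 44/(5 + 6·0.09172) = 7.9275 and x_2* = 0.09172·7.9275 = 0.7271.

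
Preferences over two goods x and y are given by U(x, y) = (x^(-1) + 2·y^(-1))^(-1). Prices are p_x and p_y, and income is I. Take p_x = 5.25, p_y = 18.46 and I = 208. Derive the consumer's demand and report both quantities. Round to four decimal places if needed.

With the ratio pinned down, the budget gives x* = I/(p_x + p_y·(y/x)) and y* = (y/x)·x*.
Numerically y/x = 0.754187, so x* = 208/(5.25 + 18.46·0.754187) = 10.849 and y* = 0.754187·10.849 = 8.1822.

x* = 10.849, y* = 8.1822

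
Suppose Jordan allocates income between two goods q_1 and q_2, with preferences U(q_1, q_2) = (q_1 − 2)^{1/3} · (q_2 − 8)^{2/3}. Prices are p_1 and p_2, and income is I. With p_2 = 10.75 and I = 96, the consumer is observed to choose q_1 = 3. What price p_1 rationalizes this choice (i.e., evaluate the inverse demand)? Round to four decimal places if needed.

p_1 = 2

Let q_1' = q_1−2, q_2' = q_2−8. MRS = (1/2)·q_2'/q_1' = p_1/p_2.
After buying the subsistence bundle (2, 8), a share 1/3 of the remaining income goes to q_1: q_1* = 2 + 1/3·(I − 2p_1 − 8p_2)/p_1.
Set q_1* = 3 in the demand function and solve for p_1: p_1 = 2.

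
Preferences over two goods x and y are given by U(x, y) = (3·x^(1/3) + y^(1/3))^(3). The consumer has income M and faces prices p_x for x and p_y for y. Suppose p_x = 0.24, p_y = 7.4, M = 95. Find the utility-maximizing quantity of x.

Numerically y/x = 0.001124, so x* = 95/(0.24 + 7.4·0.001124) = 382.574.

x* = 382.574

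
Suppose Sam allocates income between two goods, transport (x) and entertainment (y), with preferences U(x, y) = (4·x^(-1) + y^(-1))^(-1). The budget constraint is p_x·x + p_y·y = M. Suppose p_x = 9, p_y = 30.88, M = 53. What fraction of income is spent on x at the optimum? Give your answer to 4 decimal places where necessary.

Numerically y/x = 0.269931, so x* = 53/(9 + 30.88·0.269931) = 3.0573 and y* = 0.269931·3.0573 = 0.8253.
Expenditure on x: 9·3.0573 = 27.5158; share = 0.5192.

share on x = 0.5192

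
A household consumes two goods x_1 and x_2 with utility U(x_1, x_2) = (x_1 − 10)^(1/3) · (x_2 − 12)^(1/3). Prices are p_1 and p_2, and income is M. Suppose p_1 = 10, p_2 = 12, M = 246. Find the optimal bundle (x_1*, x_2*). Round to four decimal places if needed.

This is Cobb-Douglas in (x_1−10, x_2−12): tangency gives 1/3·p_2·(x_2−12) = 1/3·p_1·(x_1−10).
Substituting into the budget: x_1* = 10 + 0.5·(M − 10·p_1 − 12·p_2)/p_1, and x_2* = 12 + 0.5·(…)/p_2.
Discretionary income = 246 − 10·10 − 12·12 = 2; x_1* = 10 + 0.5·2/10 = 10.1; x_2* = 12 + 0.5·2/12 = 12.0833.

x_1* = 10.1, x_2* = 12.0833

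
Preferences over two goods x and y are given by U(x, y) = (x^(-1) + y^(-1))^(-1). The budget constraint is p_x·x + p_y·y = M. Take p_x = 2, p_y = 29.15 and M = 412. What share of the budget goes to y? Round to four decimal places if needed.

share on y = 0.7924

MRS = MU_x/MU_y = (y/x)^(2). Set equal to p_x/p_y.
Solve for the ratio: y/x = [p_x/p_y]^(0.5).
Substitute y = (y/x)·x into the budget: x* = M/(p_x + p_y·(y/x)).
Numerically y/x = 0.261936, so x* = 412/(2 + 29.15·0.261936) = 42.7588 and y* = 0.261936·42.7588 = 11.2001.
Expenditure on y: 29.15·11.2001 = 326.4824; share = 0.7924.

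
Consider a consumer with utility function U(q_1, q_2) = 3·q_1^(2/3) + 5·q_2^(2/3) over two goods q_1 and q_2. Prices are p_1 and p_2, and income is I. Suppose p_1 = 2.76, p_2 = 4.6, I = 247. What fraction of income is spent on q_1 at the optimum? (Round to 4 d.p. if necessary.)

MU_q_1 ∝ 3·q_1^(-1/3), MU_q_2 ∝ 5·q_2^(-1/3), so MRS = (3/5)·(q_2/q_1)^(1/3) = p_1/p_2.
Hence q_2/q_1 = ((5/3)·p_1/p_2)^(1/(1/3)), i.e. raised to the 3 power.
Substitute q_2 = (q_2/q_1)·q_1 into the budget: q_1* = I/(p_1 + p_2·(q_2/q_1)).
Numerically q_2/q_1 = 1, so q_1* = 247/(2.76 + 4.6·1) = 33.5598 and q_2* = 1·33.5598 = 33.5598.
Expenditure on q_1: 2.76·33.5598 = 92.625; share = 0.375.

share on q_1 = 0.375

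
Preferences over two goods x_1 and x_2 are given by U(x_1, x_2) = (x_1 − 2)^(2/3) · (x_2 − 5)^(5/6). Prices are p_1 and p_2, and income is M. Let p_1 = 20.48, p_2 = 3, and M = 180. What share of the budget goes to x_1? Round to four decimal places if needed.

share on x_1 = 0.5338

Let x_1' = x_1−2, x_2' = x_2−5. MRS = (4/5)·x_2'/x_1' = p_1/p_2.
After buying the subsistence bundle (2, 5), a share 4/9 of the remaining income goes to x_1: x_1* = 2 + 4/9·(M − 2p_1 − 5p_2)/p_1.
Discretionary income = 180 − 2·20.48 − 5·3 = 124.04; x_1* = 2 + 4/9·124.04/20.48 = 4.6918; x_2* = 5 + 5/9·124.04/3 = 27.9704.
Expenditure on x_1: 20.48·4.6918 = 96.0889; share = 0.5338.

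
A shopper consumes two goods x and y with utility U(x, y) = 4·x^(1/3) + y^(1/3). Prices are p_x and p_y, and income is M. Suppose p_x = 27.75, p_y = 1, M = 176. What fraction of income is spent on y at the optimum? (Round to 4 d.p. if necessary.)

MRS = MU_x/MU_y = 4·(y/x)^(2/3). Set equal to p_x/p_y.
Solve for the ratio: y/x = [(1/4)·p_x/p_y]^(1.5).
With the ratio pinned down, the budget gives x* = M/(p_x + p_y·(y/x)) and y* = (y/x)·x*.
Numerically y/x = 18.272774, so x* = 176/(27.75 + 1·18.272774) = 3.8242 and y* = 18.272774·3.8242 = 69.8786.
Expenditure on y: 1·69.8786 = 69.8786; share = 0.397.

share on y = 0.397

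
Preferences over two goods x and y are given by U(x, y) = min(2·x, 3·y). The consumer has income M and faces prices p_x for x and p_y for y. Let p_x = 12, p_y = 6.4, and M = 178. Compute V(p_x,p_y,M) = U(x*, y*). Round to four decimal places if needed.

V = 21.8852

With perfect complements, no substitution: consume in ratio x:y = 3:2.
Budget: p_x·x + p_y·(2/3)·x = M, so (3·p_x + 2·p_y)·x = 3·M.
Demand: x*(p_x,p_y,M) = 3·M/(3·p_x + 2·p_y), y* = 2·M/(3·p_x + 2·p_y).
Here 3·12 + 2·6.4 = 48.8, giving x* = 10.9426 and y* = 7.2951.
Utility at the optimum: U(10.9426, 7.2951) = 21.8852.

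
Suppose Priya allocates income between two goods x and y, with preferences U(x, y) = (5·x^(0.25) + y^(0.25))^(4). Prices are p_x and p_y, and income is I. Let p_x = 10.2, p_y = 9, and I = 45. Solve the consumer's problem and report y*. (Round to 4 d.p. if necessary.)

MRS = MU_x/MU_y = 5·(y/x)^(0.75). Set equal to p_x/p_y.
Solve for the ratio: y/x = [(1/5)·p_x/p_y]^(4/3).
With the ratio pinned down, the budget gives x* = I/(p_x + p_y·(y/x)) and y* = (y/x)·x*.
Numerically y/x = 0.138203, so x* = 45/(10.2 + 9·0.138203) = 3.9323 and y* = 0.138203·3.9323 = 0.5434.

y* = 0.5434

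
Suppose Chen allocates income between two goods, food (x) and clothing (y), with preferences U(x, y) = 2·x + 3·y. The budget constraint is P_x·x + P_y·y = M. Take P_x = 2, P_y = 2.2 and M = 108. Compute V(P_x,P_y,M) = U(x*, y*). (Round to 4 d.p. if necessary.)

Perfect substitutes: compare marginal utility per dollar. 2/P_x vs 3/P_y → 1 vs 1.3636.
y gives more utility per dollar, so spend all income on y: y* = M/P_y, x* = 0.
Numerically: x* = 0, y* = 49.0909.
Utility at the optimum: U(0, 49.0909) = 147.2727.

V = 147.2727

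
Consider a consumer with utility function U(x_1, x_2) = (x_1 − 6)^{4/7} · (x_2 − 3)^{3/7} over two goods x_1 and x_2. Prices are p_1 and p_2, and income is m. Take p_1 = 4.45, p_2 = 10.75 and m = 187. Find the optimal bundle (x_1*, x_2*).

x_1* = 22.443, x_2* = 8.105

Let x_1' = x_1−6, x_2' = x_2−3. MRS = (4/3)·x_2'/x_1' = p_1/p_2.
After buying the subsistence bundle (6, 3), a share 4/7 of the remaining income goes to x_1: x_1* = 6 + 4/7·(m − 6p_1 − 3p_2)/p_1.
Discretionary income = 187 − 6·4.45 − 3·10.75 = 128.05; x_1* = 6 + 4/7·128.05/4.45 = 22.443; x_2* = 3 + 3/7·128.05/10.75 = 8.105.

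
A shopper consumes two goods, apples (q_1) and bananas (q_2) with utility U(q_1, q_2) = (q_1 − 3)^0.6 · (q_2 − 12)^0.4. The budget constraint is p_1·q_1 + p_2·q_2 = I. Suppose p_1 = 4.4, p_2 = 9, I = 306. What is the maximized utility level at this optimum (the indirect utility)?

This is Cobb-Douglas in (q_1−3, q_2−12): tangency gives 0.6·p_2·(q_2−12) = 0.4·p_1·(q_1−3).
After buying the subsistence bundle (3, 12), a share 0.6 of the remaining income goes to q_1: q_1* = 3 + 0.6·(I − 3p_1 − 12p_2)/p_1.
Discretionary income = 306 − 3·4.4 − 12·9 = 184.8; q_1* = 3 + 0.6·184.8/4.4 = 28.2; q_2* = 12 + 0.4·184.8/9 = 20.2133.
Utility at the optimum: U(28.2, 20.2133) = 16.0934.

V = 16.0934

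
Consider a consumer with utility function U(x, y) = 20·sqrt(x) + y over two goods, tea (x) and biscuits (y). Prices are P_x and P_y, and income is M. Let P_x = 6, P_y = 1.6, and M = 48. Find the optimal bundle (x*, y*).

Solve: √x = 10·P_y/P_x, so x*(P_x,P_y) = (10·P_y/P_x)², and y* = (M − P_x·x*)/P_y.
Plugging in: x* = (10·1.6/6)² = 7.1111, y* = 3.3333.

x* = 7.1111, y* = 3.3333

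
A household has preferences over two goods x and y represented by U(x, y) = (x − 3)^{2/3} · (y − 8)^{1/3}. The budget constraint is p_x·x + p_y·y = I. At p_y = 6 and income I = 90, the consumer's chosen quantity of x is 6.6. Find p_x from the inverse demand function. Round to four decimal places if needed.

MRS = 2·(y−8)/(x−3). Tangency with p_x/p_y gives y−8 = (1/2)·(p_x/p_y)·(x−3).
After buying the subsistence bundle (3, 8), a share 2/3 of the remaining income goes to x: x* = 3 + 2/3·(I − 3p_x − 8p_y)/p_x.
Set x* = 6.6 in the demand function and solve for p_x: p_x = 5.

p_x = 5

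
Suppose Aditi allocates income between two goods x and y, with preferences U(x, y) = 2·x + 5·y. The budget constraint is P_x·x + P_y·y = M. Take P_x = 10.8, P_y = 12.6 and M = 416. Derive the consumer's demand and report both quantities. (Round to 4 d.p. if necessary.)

x* = 0, y* = 33.0159

y gives more utility per dollar, so spend all income on y: y* = M/P_y, x* = 0.
Numerically: x* = 0, y* = 33.0159.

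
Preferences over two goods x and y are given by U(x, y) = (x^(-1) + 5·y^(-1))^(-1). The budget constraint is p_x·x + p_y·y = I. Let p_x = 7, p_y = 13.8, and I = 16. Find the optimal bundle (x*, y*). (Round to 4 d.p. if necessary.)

x* = 0.5522, y* = 0.8793

Numerically y/x = 1.592555, so x* = 16/(7 + 13.8·1.592555) = 0.5522 and y* = 1.592555·0.5522 = 0.8793.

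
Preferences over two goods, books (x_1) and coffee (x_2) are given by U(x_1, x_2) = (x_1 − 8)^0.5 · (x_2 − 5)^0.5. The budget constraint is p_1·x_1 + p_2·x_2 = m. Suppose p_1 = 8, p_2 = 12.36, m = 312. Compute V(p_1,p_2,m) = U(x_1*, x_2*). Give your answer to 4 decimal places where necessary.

MRS = (x_2−5)/(x_1−8). Tangency with p_1/p_2 gives x_2−5 = (p_1/p_2)·(x_1−8).
Substituting into the budget: x_1* = 8 + 0.5·(m − 8·p_1 − 5·p_2)/p_1, and x_2* = 5 + 0.5·(…)/p_2.
Discretionary income = 312 − 8·8 − 5·12.36 = 186.2; x_1* = 8 + 0.5·186.2/8 = 19.6375; x_2* = 5 + 0.5·186.2/12.36 = 12.5324.
Utility at the optimum: U(19.6375, 12.5324) = 9.3626.

V = 9.3626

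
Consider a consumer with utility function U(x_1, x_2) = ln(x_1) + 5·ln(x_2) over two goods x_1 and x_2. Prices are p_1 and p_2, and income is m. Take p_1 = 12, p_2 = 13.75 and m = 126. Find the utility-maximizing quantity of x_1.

x_1* = 1.75

MU_x_1/MU_x_2 = (x_2)/(5·x_1); tangency sets this equal to p_1/p_2.
Rearranging, p_2·x_2 = 5·p_1·x_1. Substituting into the budget gives p_1·x_1·(1 + 5) = m.
Demand: x_1*(p_1,p_2,m) = 1/6·m/p_1 and x_2* = 5/6·m/p_2.
At p_1=12, p_2=13.75, m=126: x_1* = 1/6·126/12 = 1.75.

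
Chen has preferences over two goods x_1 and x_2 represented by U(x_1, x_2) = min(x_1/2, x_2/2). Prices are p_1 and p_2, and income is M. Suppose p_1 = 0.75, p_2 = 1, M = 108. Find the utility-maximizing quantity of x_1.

x_1* = 61.7143

Leontief preferences: the optimum is at the kink where x_1/2 = x_2/2, i.e. x_2 = x_1.
Budget: p_1·x_1 + p_2·x_1 = M, so (2·p_1 + 2·p_2)·x_1 = 2·M.
Demand: x_1*(p_1,p_2,M) = 2·M/(2·p_1 + 2·p_2), x_2* = 2·M/(2·p_1 + 2·p_2).
Here 2·0.75 + 2·1 = 3.5, giving x_1* = 61.7143.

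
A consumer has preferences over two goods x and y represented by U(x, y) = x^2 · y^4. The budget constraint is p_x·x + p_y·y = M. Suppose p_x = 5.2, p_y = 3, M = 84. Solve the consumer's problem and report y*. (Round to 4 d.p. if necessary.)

Tangency: MRS = (1/2)·y/x = p_x/p_y.
So 2·p_y·y = 4·p_x·x; combined with the budget, a share 1/3 of income goes to x.
Demand: x*(p_x,p_y,M) = 1/3·M/p_x and y* = 2/3·M/p_y.
At p_x=5.2, p_y=3, M=84: y* = 2/3·84/3 = 18.6667.

y* = 18.6667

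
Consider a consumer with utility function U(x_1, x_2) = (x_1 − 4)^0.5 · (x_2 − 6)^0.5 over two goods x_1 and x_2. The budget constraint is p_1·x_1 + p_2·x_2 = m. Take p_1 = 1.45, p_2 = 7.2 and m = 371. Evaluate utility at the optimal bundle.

This is Cobb-Douglas in (x_1−4, x_2−6): tangency gives 0.5·p_2·(x_2−6) = 0.5·p_1·(x_1−4).
Substituting into the budget: x_1* = 4 + 0.5·(m − 4·p_1 − 6·p_2)/p_1, and x_2* = 6 + 0.5·(…)/p_2.
Discretionary income = 371 − 4·1.45 − 6·7.2 = 322; x_1* = 4 + 0.5·322/1.45 = 115.0345; x_2* = 6 + 0.5·322/7.2 = 28.3611.
Utility at the optimum: U(115.0345, 28.3611) = 49.8282.

V = 49.8282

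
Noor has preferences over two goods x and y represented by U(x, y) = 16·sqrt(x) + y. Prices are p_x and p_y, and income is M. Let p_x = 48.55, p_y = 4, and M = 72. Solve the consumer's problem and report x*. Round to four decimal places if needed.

Set MRS = p_x/p_y: 8·x^(−1/2) = p_x/p_y.
Thus x* = (8·p_y/p_x)² — independent of M — with the rest of income spent on y.
Plugging in: x* = (8·4/48.55)² = 0.4344.

x* = 0.4344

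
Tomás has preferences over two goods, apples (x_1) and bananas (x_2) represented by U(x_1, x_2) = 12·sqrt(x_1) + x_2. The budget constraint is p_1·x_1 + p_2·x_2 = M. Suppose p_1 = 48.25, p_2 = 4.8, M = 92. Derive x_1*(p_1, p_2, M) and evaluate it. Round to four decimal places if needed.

x_1* = 0.3563

Set MRS = p_1/p_2: 6·x_1^(−1/2) = p_1/p_2.
Solve: √x_1 = 6·p_2/p_1, so x_1*(p_1,p_2) = (6·p_2/p_1)², and x_2* = (M − p_1·x_1*)/p_2.
Plugging in: x_1* = (6·4.8/48.25)² = 0.3563.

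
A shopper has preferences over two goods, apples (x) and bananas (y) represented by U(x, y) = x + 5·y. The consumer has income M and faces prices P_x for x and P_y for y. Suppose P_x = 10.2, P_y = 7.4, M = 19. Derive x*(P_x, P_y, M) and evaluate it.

Perfect substitutes: compare marginal utility per dollar. 1/P_x vs 5/P_y → 0.098 vs 0.6757.
y gives more utility per dollar, so spend all income on y: y* = M/P_y, x* = 0.
Numerically: x* = 0, y* = 2.5676.

x* = 0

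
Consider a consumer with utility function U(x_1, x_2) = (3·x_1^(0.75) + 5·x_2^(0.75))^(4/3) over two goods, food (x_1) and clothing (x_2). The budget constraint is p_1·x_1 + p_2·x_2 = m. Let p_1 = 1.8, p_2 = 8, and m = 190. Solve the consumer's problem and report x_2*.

x_2* = 1.9188

MRS = MU_x_1/MU_x_2 = (3/5)·(x_2/x_1)^(0.25). Set equal to p_1/p_2.
Hence x_2/x_1 = ((5/3)·p_1/p_2)^(1/(0.25)), i.e. raised to the 4 power.
Substitute x_2 = (x_2/x_1)·x_1 into the budget: x_1* = m/(p_1 + p_2·(x_2/x_1)).
Numerically x_2/x_1 = 0.019775, so x_1* = 190/(1.8 + 8·0.019775) = 97.0277 and x_2* = 0.019775·97.0277 = 1.9188.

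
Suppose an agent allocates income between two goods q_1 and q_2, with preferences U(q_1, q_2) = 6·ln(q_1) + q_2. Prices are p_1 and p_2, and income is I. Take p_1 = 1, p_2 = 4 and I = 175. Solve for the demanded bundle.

Set MRS = p_1/p_2: (6/q_1)/1 = p_1/p_2.
So q_1*(p_1,p_2) = 6·p_2/p_1, independent of income; and q_2* = (I − 6·p_2)/p_2.
At the given prices: q_1* = 6·4/1 = 24, and q_2* = 37.75.

q_1* = 24, q_2* = 37.75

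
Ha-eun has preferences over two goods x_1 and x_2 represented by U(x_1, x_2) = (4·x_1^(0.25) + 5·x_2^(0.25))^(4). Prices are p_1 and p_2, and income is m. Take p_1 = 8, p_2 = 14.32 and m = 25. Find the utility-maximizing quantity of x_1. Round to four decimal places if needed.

From the CES first-order condition, (4/5)·(x_2/x_1)^(0.75) = p_1/p_2.
Solve for the ratio: x_2/x_1 = [(5/4)·p_1/p_2]^(4/3).
Substitute x_2 = (x_2/x_1)·x_1 into the budget: x_1* = m/(p_1 + p_2·(x_2/x_1)).
Numerically x_2/x_1 = 0.619549, so x_1* = 25/(8 + 14.32·0.619549) = 1.4817.

x_1* = 1.4817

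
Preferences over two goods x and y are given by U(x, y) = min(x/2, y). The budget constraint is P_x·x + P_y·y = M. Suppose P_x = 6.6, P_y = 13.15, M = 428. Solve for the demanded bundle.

Demand: x*(P_x,P_y,M) = 2·M/(2·P_x + P_y), y* = M/(2·P_x + P_y).
Here 2·6.6 + 13.15 = 26.35, giving x* = 32.4858 and y* = 16.2429.

x* = 32.4858, y* = 16.2429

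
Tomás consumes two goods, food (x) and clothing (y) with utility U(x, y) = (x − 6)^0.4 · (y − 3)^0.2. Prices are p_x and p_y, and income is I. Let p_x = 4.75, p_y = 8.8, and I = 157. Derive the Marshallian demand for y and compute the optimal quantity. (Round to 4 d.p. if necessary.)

y* = 6.8674

This is Cobb-Douglas in (x−6, y−3): tangency gives 0.4·p_y·(y−3) = 0.2·p_x·(x−6).
After buying the subsistence bundle (6, 3), a share 2/3 of the remaining income goes to x: x* = 6 + 2/3·(I − 6p_x − 3p_y)/p_x.
Discretionary income = 157 − 6·4.75 − 3·8.8 = 102.1; y* = 3 + 1/3·102.1/8.8 = 6.8674.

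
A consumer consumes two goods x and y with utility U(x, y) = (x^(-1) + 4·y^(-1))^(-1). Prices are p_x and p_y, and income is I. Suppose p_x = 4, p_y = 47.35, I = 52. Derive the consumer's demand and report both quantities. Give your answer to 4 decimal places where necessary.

x* = 1.6495, y* = 0.9589

Numerically y/x = 0.5813, so x* = 52/(4 + 47.35·0.5813) = 1.6495 and y* = 0.5813·1.6495 = 0.9589.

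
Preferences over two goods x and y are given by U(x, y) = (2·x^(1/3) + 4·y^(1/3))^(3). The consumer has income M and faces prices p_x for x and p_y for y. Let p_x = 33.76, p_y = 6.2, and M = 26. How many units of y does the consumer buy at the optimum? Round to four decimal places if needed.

With the ratio pinned down, the budget gives x* = M/(p_x + p_y·(y/x)) and y* = (y/x)·x*.
Numerically y/x = 35.938597, so x* = 26/(33.76 + 6.2·35.938597) = 0.1013 and y* = 35.938597·0.1013 = 3.6418.

y* = 3.6418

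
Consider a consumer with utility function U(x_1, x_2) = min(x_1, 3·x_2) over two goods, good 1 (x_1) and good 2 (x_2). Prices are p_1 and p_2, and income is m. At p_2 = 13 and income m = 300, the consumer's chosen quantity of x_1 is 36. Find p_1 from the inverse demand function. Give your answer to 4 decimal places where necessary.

p_1 = 4

Leontief preferences: the optimum is at the kink where x_1/3 = x_2/1, i.e. x_2 = (1/3)·x_1.
Budget: p_1·x_1 + p_2·(1/3)·x_1 = m, so (3·p_1 + p_2)·x_1 = 3·m.
Demand: x_1*(p_1,p_2,m) = 3·m/(3·p_1 + p_2), x_2* = m/(3·p_1 + p_2).
Set x_1* = 36 in the demand function and solve for p_1: p_1 = 4.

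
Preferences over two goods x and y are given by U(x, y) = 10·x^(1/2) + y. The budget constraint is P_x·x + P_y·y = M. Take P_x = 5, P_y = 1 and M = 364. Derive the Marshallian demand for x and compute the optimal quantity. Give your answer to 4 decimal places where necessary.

x* = 1

Solve: √x = 5·P_y/P_x, so x*(P_x,P_y) = (5·P_y/P_x)², and y* = (M − P_x·x*)/P_y.
Plugging in: x* = (5·1/5)² = 1.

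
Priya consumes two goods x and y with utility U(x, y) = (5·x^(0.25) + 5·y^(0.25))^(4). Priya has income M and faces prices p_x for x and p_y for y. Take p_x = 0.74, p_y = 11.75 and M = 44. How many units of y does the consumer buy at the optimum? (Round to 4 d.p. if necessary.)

MU_x ∝ 5·x^(-0.75), MU_y ∝ 5·y^(-0.75), so MRS = (y/x)^(0.75) = p_x/p_y.
Solve for the ratio: y/x = [p_x/p_y]^(4/3).
With the ratio pinned down, the budget gives x* = M/(p_x + p_y·(y/x)) and y* = (y/x)·x*.
Numerically y/x = 0.025057, so x* = 44/(0.74 + 11.75·0.025057) = 42.536 and y* = 0.025057·42.536 = 1.0658.

y* = 1.0658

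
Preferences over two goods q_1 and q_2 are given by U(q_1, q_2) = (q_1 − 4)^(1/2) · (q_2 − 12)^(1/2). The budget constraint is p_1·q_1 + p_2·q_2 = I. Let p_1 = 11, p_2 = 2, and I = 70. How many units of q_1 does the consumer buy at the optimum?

q_1* = 4.0909

MRS = (q_2−12)/(q_1−4). Tangency with p_1/p_2 gives q_2−12 = (p_1/p_2)·(q_1−4).
After buying the subsistence bundle (4, 12), a share 0.5 of the remaining income goes to q_1: q_1* = 4 + 0.5·(I − 4p_1 − 12p_2)/p_1.
Discretionary income = 70 − 4·11 − 12·2 = 2; q_1* = 4 + 0.5·2/11 = 4.0909.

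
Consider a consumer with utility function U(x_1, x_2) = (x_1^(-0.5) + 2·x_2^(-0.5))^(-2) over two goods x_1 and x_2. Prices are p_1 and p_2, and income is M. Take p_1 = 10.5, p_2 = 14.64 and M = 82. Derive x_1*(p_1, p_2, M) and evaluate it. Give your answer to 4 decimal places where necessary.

x_1* = 2.8159

From the CES first-order condition, (1/2)·(x_2/x_1)^(1.5) = p_1/p_2.
Solve for the ratio: x_2/x_1 = [2·p_1/p_2]^(2/3).
With the ratio pinned down, the budget gives x_1* = M/(p_1 + p_2·(x_2/x_1)) and x_2* = (x_2/x_1)·x_1*.
Numerically x_2/x_1 = 1.271898, so x_1* = 82/(10.5 + 14.64·1.271898) = 2.8159.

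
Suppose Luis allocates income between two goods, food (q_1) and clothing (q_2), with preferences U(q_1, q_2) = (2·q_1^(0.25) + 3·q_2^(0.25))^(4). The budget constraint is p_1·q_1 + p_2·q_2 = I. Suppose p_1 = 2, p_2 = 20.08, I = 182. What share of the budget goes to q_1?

share on q_1 = 0.5568

MU_q_1 ∝ 2·q_1^(-0.75), MU_q_2 ∝ 3·q_2^(-0.75), so MRS = (2/3)·(q_2/q_1)^(0.75) = p_1/p_2.
Hence q_2/q_1 = ((3/2)·p_1/p_2)^(1/(0.75)), i.e. raised to the 4/3 power.
With the ratio pinned down, the budget gives q_1* = I/(p_1 + p_2·(q_2/q_1)) and q_2* = (q_2/q_1)·q_1*.
Numerically q_2/q_1 = 0.079276, so q_1* = 182/(2 + 20.08·0.079276) = 50.67 and q_2* = 0.079276·50.67 = 4.0169.
Expenditure on q_1: 2·50.67 = 101.34; share = 0.5568.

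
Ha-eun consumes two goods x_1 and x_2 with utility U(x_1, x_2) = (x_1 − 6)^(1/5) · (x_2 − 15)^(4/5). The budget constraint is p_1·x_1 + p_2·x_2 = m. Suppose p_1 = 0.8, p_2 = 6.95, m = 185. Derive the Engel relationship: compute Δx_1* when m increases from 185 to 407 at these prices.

Δx_1* = 55.5

This is Cobb-Douglas in (x_1−6, x_2−15): tangency gives 0.2·p_2·(x_2−15) = 0.8·p_1·(x_1−6).
Substituting into the budget: x_1* = 6 + 0.2·(m − 6·p_1 − 15·p_2)/p_1, and x_2* = 15 + 0.8·(…)/p_2.
Discretionary income = 185 − 6·0.8 − 15·6.95 = 75.95; x_1* = 6 + 0.2·75.95/0.8 = 24.9875.
At m' = 407: x_1* = 80.4875. Change: 80.4875 − 24.9875 = 55.5.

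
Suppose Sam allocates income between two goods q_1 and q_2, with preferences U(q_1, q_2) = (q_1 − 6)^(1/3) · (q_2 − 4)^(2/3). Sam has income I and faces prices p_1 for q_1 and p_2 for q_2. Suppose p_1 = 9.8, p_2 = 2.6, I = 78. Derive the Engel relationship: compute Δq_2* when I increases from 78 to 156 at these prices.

Δq_2* = 20

Discretionary income = 78 − 6·9.8 − 4·2.6 = 8.8; q_2* = 4 + 2/3·8.8/2.6 = 6.2564.
At I' = 156: q_2* = 26.2564. Change: 26.2564 − 6.2564 = 20.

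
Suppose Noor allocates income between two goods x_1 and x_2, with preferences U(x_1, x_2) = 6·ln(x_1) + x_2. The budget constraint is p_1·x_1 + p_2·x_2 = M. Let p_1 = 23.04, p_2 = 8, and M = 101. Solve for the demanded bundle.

MU_x_1 = 6/x_1, MU_x_2 = 1. Tangency: 6/x_1 = p_1/p_2.
So x_1*(p_1,p_2) = 6·p_2/p_1, independent of income; and x_2* = (M − 6·p_2)/p_2.
At the given prices: x_1* = 6·8/23.04 = 2.0833, and x_2* = 6.625.

x_1* = 2.0833, x_2* = 6.625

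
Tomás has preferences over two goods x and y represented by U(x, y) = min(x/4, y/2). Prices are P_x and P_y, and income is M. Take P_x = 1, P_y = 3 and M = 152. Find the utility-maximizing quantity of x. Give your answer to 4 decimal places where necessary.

With perfect complements, no substitution: consume in ratio x:y = 4:2.
Budget: P_x·x + P_y·(1/2)·x = M, so (4·P_x + 2·P_y)·x = 4·M.
Demand: x*(P_x,P_y,M) = 4·M/(4·P_x + 2·P_y), y* = 2·M/(4·P_x + 2·P_y).
Here 4·1 + 2·3 = 10, giving x* = 60.8.

x* = 60.8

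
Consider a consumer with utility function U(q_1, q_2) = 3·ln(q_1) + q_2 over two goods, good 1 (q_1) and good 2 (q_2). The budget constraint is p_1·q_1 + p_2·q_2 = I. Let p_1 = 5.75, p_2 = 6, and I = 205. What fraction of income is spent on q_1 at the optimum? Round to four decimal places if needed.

share on q_1 = 0.0878

Set MRS = p_1/p_2: (3/q_1)/1 = p_1/p_2.
So q_1*(p_1,p_2) = 3·p_2/p_1, independent of income; and q_2* = (I − 3·p_2)/p_2.
At the given prices: q_1* = 3·6/5.75 = 3.1304, and q_2* = 31.1667.
Expenditure on q_1: 5.75·3.1304 = 18; share = 0.0878.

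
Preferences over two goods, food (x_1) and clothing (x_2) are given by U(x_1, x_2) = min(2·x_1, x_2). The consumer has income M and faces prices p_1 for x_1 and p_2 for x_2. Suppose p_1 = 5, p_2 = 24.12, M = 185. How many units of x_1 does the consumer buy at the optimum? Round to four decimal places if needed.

x_1* = 3.4748

Leontief preferences: the optimum is at the kink where x_1/1 = x_2/2, i.e. x_2 = 2·x_1.
Budget: p_1·x_1 + p_2·2·x_1 = M, so (p_1 + 2·p_2)·x_1 = M.
Demand: x_1*(p_1,p_2,M) = M/(p_1 + 2·p_2), x_2* = 2·M/(p_1 + 2·p_2).
Here 5 + 2·24.12 = 53.24, giving x_1* = 3.4748.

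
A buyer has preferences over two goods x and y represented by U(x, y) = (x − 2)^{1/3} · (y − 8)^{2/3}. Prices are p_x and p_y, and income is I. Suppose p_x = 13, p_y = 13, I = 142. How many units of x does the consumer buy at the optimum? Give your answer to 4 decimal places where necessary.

x* = 2.3077

MRS = (1/2)·(y−8)/(x−2). Tangency with p_x/p_y gives y−8 = 2·(p_x/p_y)·(x−2).
Substituting into the budget: x* = 2 + 1/3·(I − 2·p_x − 8·p_y)/p_x, and y* = 8 + 2/3·(…)/p_y.
Discretionary income = 142 − 2·13 − 8·13 = 12; x* = 2 + 1/3·12/13 = 2.3077.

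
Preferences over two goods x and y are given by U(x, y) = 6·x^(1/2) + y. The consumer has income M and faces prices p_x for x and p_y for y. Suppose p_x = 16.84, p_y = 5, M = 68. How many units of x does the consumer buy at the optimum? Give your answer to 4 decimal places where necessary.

Set MRS = p_x/p_y: 3·x^(−1/2) = p_x/p_y.
Solve: √x = 3·p_y/p_x, so x*(p_x,p_y) = (3·p_y/p_x)², and y* = (M − p_x·x*)/p_y.
Plugging in: x* = (3·5/16.84)² = 0.7934.

x* = 0.7934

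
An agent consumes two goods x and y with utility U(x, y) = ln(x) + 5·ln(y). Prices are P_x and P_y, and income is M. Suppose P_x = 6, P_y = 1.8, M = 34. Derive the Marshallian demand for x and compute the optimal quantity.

Demand: x*(P_x,P_y,M) = 1/6·M/P_x and y* = 5/6·M/P_y.
At P_x=6, P_y=1.8, M=34: x* = 1/6·34/6 = 0.9444.

x* = 0.9444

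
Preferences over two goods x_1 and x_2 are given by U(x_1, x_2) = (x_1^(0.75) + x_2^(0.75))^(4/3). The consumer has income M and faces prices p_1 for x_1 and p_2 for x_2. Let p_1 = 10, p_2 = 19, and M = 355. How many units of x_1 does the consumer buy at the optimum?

MRS = MU_x_1/MU_x_2 = (x_2/x_1)^(0.25). Set equal to p_1/p_2.
Solve for the ratio: x_2/x_1 = [p_1/p_2]^(4).
Substitute x_2 = (x_2/x_1)·x_1 into the budget: x_1* = M/(p_1 + p_2·(x_2/x_1)).
Numerically x_2/x_1 = 0.076734, so x_1* = 355/(10 + 19·0.076734) = 30.9829.

x_1* = 30.9829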